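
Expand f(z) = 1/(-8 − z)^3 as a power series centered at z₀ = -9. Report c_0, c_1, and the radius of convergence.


Let w = z − z₀, so z = z₀ + w.
Then -8 − z = -8 − (z₀ + w) = (-8 − z₀) − w = 1 − w.
f(z) = 1/(1 − w)^3 = (1/(1)^3) · (1 − w/(1))^{−3}.
By the binomial series (1−u)^{−3} = Σ_{n≥0} C(n+2, 2) u^n for |u|<1, with u = w/(1):
  c_n = C(n+2, 2) / (1)^(n+3).
  c_0 = 1/(1)^3 = 1.
  c_1 = 3/(1)^4 = 3.
The series is valid for |w/d| < 1, i.e. |z − z₀| < |d|.
Radius of convergence: R = |-8 − z₀| = |1| = 1 (distance from z₀ to the singularity z = -8).

c_0 = 1, c_1 = 3; R = 1.


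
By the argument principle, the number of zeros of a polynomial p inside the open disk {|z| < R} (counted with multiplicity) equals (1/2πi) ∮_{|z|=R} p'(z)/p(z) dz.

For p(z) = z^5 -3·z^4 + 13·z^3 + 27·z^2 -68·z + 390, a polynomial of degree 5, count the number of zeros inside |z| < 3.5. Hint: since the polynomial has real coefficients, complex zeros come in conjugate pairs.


The zeros of p are: -3, (1 + 3i), (1 - 3i), (2 + 3i), (2 - 3i).
Their magnitudes are: 3, 3.162, 3.162, 3.606, 3.606.
Zeros with |z| < R = 3.5: -3, (1 + 3i), (1 - 3i).
Count = 3.
By the argument principle, (1/2πi) ∮_{|z|=R} p'(z)/p(z) dz equals exactly this count.

Number of zeros inside |z| < 3.5: 3.


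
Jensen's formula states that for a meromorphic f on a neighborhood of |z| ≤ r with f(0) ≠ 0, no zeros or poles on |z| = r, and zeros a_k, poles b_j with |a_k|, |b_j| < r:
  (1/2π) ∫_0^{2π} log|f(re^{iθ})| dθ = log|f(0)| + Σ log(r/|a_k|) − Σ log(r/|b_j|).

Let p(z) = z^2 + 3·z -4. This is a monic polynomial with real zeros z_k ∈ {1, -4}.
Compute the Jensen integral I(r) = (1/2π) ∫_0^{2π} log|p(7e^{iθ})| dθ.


Zeros: -4, 1; r = 7.
Inside |z| < r: -4, 1. Outside (|z| ≥ r): ∅.
p(0) = -4, so log|p(0)| = log(4) = 1.3863.
Apply Jensen: I(r) = log|p(0)| + Σ_k log(r/|z_k|), summed over zeros inside |z| < r.
  log(r/|z_k|) for z_k = 1: log(7/1) = 1.9459
  log(r/|z_k|) for z_k = -4: log(7/4) = 0.5596
Sum over inside zeros: 2.5055.
I(r) = log|p(0)| + (inside sum) = 1.3863 + 2.5055 = 3.8918.
Closed form (all zeros inside, monic): I(r) = n·log(r) = 2·log(7) = 3.8918. ✓

I(r) ≈ 3.8918.


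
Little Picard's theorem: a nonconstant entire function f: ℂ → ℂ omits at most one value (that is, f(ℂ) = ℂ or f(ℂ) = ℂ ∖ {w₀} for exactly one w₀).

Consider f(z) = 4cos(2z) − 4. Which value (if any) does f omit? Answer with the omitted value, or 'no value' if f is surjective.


Little Picard bounds the complement of f(ℂ) to at most one point.
cos is entire and surjective onto ℂ: for every w ∈ ℂ, cos(ζ) = w has a solution ζ ∈ ℂ (e.g., via the complex inverse arccos). With ζ = 2z this gives z = ζ/(2). Then 4·cos(2z) takes every value in 4·ℂ = ℂ, and adding -4 is a bijection of ℂ. So f is surjective and omits no value. (Note: only on the real line is cos bounded by [−1, 1].)

Omitted value: no value.


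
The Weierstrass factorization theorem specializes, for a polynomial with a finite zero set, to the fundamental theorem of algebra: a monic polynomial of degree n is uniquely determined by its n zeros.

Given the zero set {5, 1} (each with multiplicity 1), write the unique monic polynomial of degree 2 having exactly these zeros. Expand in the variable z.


The polynomial is p(z) = ∏_{α ∈ S} (z − α), where S = {5, 1}.
Expanding the product yields: p(z) = z^2 -6·z + 5.
The resulting polynomial has degree 2 and real coefficients as required.

p(z) = z^2 -6·z + 5.


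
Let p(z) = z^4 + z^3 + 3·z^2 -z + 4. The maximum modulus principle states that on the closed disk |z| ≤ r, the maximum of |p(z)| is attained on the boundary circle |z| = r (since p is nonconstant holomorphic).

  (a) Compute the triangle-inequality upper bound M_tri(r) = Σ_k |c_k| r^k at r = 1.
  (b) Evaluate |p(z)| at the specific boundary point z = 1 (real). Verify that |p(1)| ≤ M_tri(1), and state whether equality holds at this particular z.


Coefficients: c_0 = 4, c_1 = -1, c_2 = 3, c_3 = 1, c_4 = 1. Radius r = 1.
Part (a). Triangle bound: M_tri(r) = Σ_k |c_k| r^k
  = |4|·1^0 + |-1|·1^1 + |3|·1^2 + |1|·1^3 + |1|·1^4
  = 4 + 1 + 3 + 1 + 1 = 10.
This bounds M(r) := max_{|z|=r} |p(z)| from above; equality holds iff all terms c_k z^k can be made to align in phase at a single z on |z|=r.
Part (b). At z = 1 (real, on the circle |z| = r):
  p(1) = (4)·1^0 + (-1)·1^1 + (3)·1^2 + (1)·1^3 + (1)·1^4 = 8.
  |p(1)| = 8.
Check: |p(1)| = 8 ≤ 10 = M_tri(1). ✓ Equality does not hold at z = 1 (the coefficients have mixed signs, so the terms do not all align in phase there).

M_tri(1) = 10; |p(1)| = 8; equality at z=1: no.


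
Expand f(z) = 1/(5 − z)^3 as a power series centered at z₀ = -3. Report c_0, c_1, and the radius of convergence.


Let w = z − z₀, so z = z₀ + w.
Then 5 − z = 5 − (z₀ + w) = (5 − z₀) − w = 8 − w.
f(z) = 1/(8 − w)^3 = (1/(8)^3) · (1 − w/(8))^{−3}.
By the binomial series (1−u)^{−3} = Σ_{n≥0} C(n+2, 2) u^n for |u|<1, with u = w/(8):
  c_n = C(n+2, 2) / (8)^(n+3).
  c_0 = 1/(8)^3 = 1/512.
  c_1 = 3/(8)^4 = 3/4096.
The series is valid for |w/d| < 1, i.e. |z − z₀| < |d|.
Radius of convergence: R = |5 − z₀| = |8| = 8 (distance from z₀ to the singularity z = 5).

c_0 = 1/512, c_1 = 3/4096; R = 8.


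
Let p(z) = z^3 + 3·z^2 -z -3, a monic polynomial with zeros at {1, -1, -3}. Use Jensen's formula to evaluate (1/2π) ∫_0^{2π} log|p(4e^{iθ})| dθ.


Zeros: -3, -1, 1; r = 4.
Inside |z| < r: -3, -1, 1. Outside (|z| ≥ r): ∅.
p(0) = -3, so log|p(0)| = log(3) = 1.0986.
Apply Jensen: I(r) = log|p(0)| + Σ_k log(r/|z_k|), summed over zeros inside |z| < r.
  log(r/|z_k|) for z_k = 1: log(4/1) = 1.3863
  log(r/|z_k|) for z_k = -1: log(4/1) = 1.3863
  log(r/|z_k|) for z_k = -3: log(4/3) = 0.2877
Sum over inside zeros: 3.0603.
I(r) = log|p(0)| + (inside sum) = 1.0986 + 3.0603 = 4.1589.
Closed form (all zeros inside, monic): I(r) = n·log(r) = 3·log(4) = 4.1589. ✓

I(r) ≈ 4.1589.


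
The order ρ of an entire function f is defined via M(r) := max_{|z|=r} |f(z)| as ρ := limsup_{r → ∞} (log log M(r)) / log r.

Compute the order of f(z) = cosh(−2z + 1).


cosh(w) is a linear combination of e^{iw} and e^{−iw} (or e^w, e^{−w} in the hyperbolic case), so |cosh(w)| ≤ e^{|w|}. With w = −2z + 1, |w| ≤ 2|z| + 1 = 2r + 1 on |z| = r, giving M(r) ≤ e^{2r + 1}, so ρ ≤ 1. On a suitable ray (z = it for sin/cos; z = t for sinh/cosh, t real → ∞), |cosh(−2z + 1)| grows like e^{2|t|}/2, so ρ ≥ 1. Hence ρ = 1.
Therefore ρ = 1.

Order ρ = 1.


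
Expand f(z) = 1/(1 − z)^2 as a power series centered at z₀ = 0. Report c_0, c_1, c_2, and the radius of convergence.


Let w = z − z₀, so z = z₀ + w.
Then 1 − z = 1 − (z₀ + w) = (1 − z₀) − w = 1 − w.
f(z) = 1/(1 − w)^2 = (1/(1)^2) · (1 − w/(1))^{−2}.
By the binomial series (1−u)^{−2} = Σ_{n≥0} C(n+1, 1) u^n for |u|<1, with u = w/(1):
  c_n = C(n+1, 1) / (1)^(n+2).
  c_0 = 1/(1)^2 = 1.
  c_1 = 2/(1)^3 = 2.
  c_2 = 3/(1)^4 = 3.
The series is valid for |w/d| < 1, i.e. |z − z₀| < |d|.
Radius of convergence: R = |1 − z₀| = |1| = 1 (distance from z₀ to the singularity z = 1).

c_0 = 1, c_1 = 2, c_2 = 3; R = 1.


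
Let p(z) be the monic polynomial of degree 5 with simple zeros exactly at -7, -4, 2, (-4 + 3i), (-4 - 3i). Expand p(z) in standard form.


The polynomial is p(z) = ∏_{α ∈ S} (z − α), where S = {-7, -4, 2, (-4 + 3i), (-4 - 3i)}.
Expanding the product yields: p(z) = z^5 + 17·z^4 + 103·z^3 + 217·z^2 -298·z -1400.
Note conjugate pairs combine to real quadratics: (z − (-4+3i))(z − (-4−3i)) = z² + 8z + 25.
The resulting polynomial has degree 5 and real coefficients as required.

p(z) = z^5 + 17·z^4 + 103·z^3 + 217·z^2 -298·z -1400.


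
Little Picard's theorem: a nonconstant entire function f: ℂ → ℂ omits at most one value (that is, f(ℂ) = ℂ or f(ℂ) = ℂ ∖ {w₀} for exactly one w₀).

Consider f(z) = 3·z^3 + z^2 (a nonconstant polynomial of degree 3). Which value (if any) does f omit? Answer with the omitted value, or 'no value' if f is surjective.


Little Picard bounds the complement of f(ℂ) to at most one point.
For every w ∈ ℂ, the equation p(z) − w = 0 is a nonconstant polynomial in z and hence has at least one root by the fundamental theorem of algebra. So p is surjective onto ℂ, omitting no value.

Omitted value: no value.


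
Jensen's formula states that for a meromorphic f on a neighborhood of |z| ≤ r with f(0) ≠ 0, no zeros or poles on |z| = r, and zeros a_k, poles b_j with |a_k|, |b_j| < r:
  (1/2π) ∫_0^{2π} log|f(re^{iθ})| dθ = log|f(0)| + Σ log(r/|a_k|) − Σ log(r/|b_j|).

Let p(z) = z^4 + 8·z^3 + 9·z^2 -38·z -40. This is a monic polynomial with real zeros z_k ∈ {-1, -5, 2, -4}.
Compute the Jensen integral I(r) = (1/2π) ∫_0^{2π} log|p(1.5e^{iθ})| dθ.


Zeros: -5, -4, -1, 2; r = 1.5.
Inside |z| < r: -1. Outside (|z| ≥ r): -5, -4, 2.
p(0) = -40, so log|p(0)| = log(40) = 3.6889.
Apply Jensen: I(r) = log|p(0)| + Σ_k log(r/|z_k|), summed over zeros inside |z| < r.
  log(r/|z_k|) for z_k = -1: log(1.5/1) = 0.4055
  Outside zeros (-5, -4, 2) contribute nothing to the Jensen sum.
Sum over inside zeros: 0.4055.
I(r) = log|p(0)| + (inside sum) = 3.6889 + 0.4055 = 4.0943.
Note: since some zeros are outside |z| ≤ r, the simplified n·log(r) form does NOT apply — only the inside zeros contribute.

I(r) ≈ 4.0943.


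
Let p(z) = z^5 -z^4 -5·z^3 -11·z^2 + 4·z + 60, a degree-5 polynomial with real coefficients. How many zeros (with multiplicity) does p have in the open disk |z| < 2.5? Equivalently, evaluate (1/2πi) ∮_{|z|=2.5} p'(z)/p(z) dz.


The zeros of p are: 3, (-1 + 2i), (-1 - 2i), 2, -2.
Their magnitudes are: 3, 2.236, 2.236, 2, 2.
Zeros with |z| < R = 2.5: (-1 + 2i), (-1 - 2i), 2, -2.
Count = 4.
By the argument principle, (1/2πi) ∮_{|z|=R} p'(z)/p(z) dz equals exactly this count.

Number of zeros inside |z| < 2.5: 4.


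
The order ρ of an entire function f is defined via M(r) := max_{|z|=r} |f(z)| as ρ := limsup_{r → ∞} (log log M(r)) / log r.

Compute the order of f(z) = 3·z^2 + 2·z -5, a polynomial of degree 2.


|f(z)| ≤ Σ|c_k|·r^k = O(r^2) as r → ∞. Polynomial growth is O(e^{r^ε}) for every ε > 0 (since r^2/e^{r^ε} → 0), so ρ ≤ ε for all ε > 0, i.e. ρ = 0. Every nonconstant polynomial has order 0.
Therefore ρ = 0.

Order ρ = 0.


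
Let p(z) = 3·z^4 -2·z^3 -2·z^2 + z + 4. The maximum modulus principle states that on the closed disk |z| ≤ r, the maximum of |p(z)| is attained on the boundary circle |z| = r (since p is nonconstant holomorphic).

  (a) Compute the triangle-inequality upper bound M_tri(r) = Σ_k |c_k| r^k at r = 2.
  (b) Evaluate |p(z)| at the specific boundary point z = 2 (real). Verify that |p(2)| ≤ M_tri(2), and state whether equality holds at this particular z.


Coefficients: c_0 = 4, c_1 = 1, c_2 = -2, c_3 = -2, c_4 = 3. Radius r = 2.
Part (a). Triangle bound: M_tri(r) = Σ_k |c_k| r^k
  = |4|·2^0 + |1|·2^1 + |-2|·2^2 + |-2|·2^3 + |3|·2^4
  = 4 + 2 + 8 + 16 + 48 = 78.
This bounds M(r) := max_{|z|=r} |p(z)| from above; equality holds iff all terms c_k z^k can be made to align in phase at a single z on |z|=r.
Part (b). At z = 2 (real, on the circle |z| = r):
  p(2) = (4)·2^0 + (1)·2^1 + (-2)·2^2 + (-2)·2^3 + (3)·2^4 = 30.
  |p(2)| = 30.
Check: |p(2)| = 30 ≤ 78 = M_tri(2). ✓ Equality does not hold at z = 2 (the coefficients have mixed signs, so the terms do not all align in phase there).

M_tri(2) = 78; |p(2)| = 30; equality at z=2: no.


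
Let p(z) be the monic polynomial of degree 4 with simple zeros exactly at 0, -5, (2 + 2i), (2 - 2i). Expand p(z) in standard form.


The polynomial is p(z) = ∏_{α ∈ S} (z − α), where S = {0, -5, (2 + 2i), (2 - 2i)}.
Expanding the product yields: p(z) = z^4 + z^3 -12·z^2 + 40·z.
Note conjugate pairs combine to real quadratics: (z − (2+2i))(z − (2−2i)) = z² − 4z + 8.
The resulting polynomial has degree 4 and real coefficients as required.

p(z) = z^4 + z^3 -12·z^2 + 40·z.


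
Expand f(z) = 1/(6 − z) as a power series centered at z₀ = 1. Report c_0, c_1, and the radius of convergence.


Let w = z − z₀, so z = z₀ + w.
Then 6 − z = 6 − (z₀ + w) = (6 − z₀) − w = 5 − w.
f(z) = 1/(5 − w) = (1/(5)) · 1/(1 − w/(5)) = Σ_{n≥0} w^n / (5)^(n+1).
So c_n = 1/(5)^(n+1):
  c_0 = 1/(5)^1 = 1/5.
  c_1 = 1/(5)^2 = 1/25.
The series is valid for |w/d| < 1, i.e. |z − z₀| < |d|.
Radius of convergence: R = |6 − z₀| = |5| = 5 (distance from z₀ to the singularity z = 6).

c_0 = 1/5, c_1 = 1/25; R = 5.


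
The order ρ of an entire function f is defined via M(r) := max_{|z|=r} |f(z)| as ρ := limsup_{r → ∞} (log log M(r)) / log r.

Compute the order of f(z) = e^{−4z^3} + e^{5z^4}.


Each summand is entire of order 3 and 4 respectively (as in the single-exponential case). The order of a sum is at most the max of the orders, so ρ ≤ 4. For the lower bound: on |z|=r choose arg z so that 5z^4 is real positive; then |e^{5z^4}| = e^{5r^4} while |e^{-4z^3}| ≤ e^{4r^3} = o(e^{5r^4}). So |f| ≥ e^{5r^4}(1 − o(1)) and ρ ≥ 4. Hence ρ = max(3, 4) = 4.
Therefore ρ = 4.

Order ρ = 4.


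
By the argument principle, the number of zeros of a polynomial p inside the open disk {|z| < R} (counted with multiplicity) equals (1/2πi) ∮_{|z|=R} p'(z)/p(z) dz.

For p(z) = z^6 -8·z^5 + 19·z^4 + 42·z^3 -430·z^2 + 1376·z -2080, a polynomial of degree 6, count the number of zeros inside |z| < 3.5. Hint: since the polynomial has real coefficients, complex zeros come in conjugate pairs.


The zeros of p are: (3 + 2i), (3 - 2i), (1 + 3i), (1 - 3i), 4, -4.
Their magnitudes are: 3.606, 3.606, 3.162, 3.162, 4, 4.
Zeros with |z| < R = 3.5: (1 + 3i), (1 - 3i).
Count = 2.
By the argument principle, (1/2πi) ∮_{|z|=R} p'(z)/p(z) dz equals exactly this count.

Number of zeros inside |z| < 3.5: 2.


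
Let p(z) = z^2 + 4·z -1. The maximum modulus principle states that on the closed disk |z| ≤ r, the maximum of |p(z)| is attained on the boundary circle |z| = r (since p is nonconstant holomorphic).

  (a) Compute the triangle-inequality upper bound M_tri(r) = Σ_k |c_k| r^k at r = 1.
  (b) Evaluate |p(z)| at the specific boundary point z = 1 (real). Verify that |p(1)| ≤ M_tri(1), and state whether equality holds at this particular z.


Coefficients: c_0 = -1, c_1 = 4, c_2 = 1. Radius r = 1.
Part (a). Triangle bound: M_tri(r) = Σ_k |c_k| r^k
  = |-1|·1^0 + |4|·1^1 + |1|·1^2
  = 1 + 4 + 1 = 6.
This bounds M(r) := max_{|z|=r} |p(z)| from above; equality holds iff all terms c_k z^k can be made to align in phase at a single z on |z|=r.
Part (b). At z = 1 (real, on the circle |z| = r):
  p(1) = (-1)·1^0 + (4)·1^1 + (1)·1^2 = 4.
  |p(1)| = 4.
Check: |p(1)| = 4 ≤ 6 = M_tri(1). ✓ Equality does not hold at z = 1 (the coefficients have mixed signs, so the terms do not all align in phase there).

M_tri(1) = 6; |p(1)| = 4; equality at z=1: no.


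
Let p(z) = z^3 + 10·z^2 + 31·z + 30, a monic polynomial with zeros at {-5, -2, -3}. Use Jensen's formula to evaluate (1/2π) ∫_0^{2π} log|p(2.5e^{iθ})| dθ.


Zeros: -5, -3, -2; r = 2.5.
Inside |z| < r: -2. Outside (|z| ≥ r): -5, -3.
p(0) = 30, so log|p(0)| = log(30) = 3.4012.
Apply Jensen: I(r) = log|p(0)| + Σ_k log(r/|z_k|), summed over zeros inside |z| < r.
  log(r/|z_k|) for z_k = -2: log(2.5/2) = 0.2231
  Outside zeros (-5, -3) contribute nothing to the Jensen sum.
Sum over inside zeros: 0.2231.
I(r) = log|p(0)| + (inside sum) = 3.4012 + 0.2231 = 3.6243.
Note: since some zeros are outside |z| ≤ r, the simplified n·log(r) form does NOT apply — only the inside zeros contribute.

I(r) ≈ 3.6243.


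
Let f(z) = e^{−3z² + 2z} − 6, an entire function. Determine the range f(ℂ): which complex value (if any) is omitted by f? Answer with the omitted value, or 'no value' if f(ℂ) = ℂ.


Little Picard bounds the complement of f(ℂ) to at most one point.
The exponent g(z) = −3z² + 2z is a nonconstant polynomial, hence surjective onto ℂ. So e^{g(z)} takes every value in {e^w : w ∈ ℂ} = ℂ ∖ {0}. Adding -6 shifts the range to ℂ ∖ {-6}. f omits exactly -6.

Omitted value: -6.


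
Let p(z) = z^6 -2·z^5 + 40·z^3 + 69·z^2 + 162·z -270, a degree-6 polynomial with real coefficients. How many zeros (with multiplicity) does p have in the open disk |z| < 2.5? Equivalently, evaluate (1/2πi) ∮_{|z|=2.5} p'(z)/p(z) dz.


The zeros of p are: (3 + 3i), (3 - 3i), (-1 + 2i), (-1 - 2i), 1, -3.
Their magnitudes are: 4.243, 4.243, 2.236, 2.236, 1, 3.
Zeros with |z| < R = 2.5: (-1 + 2i), (-1 - 2i), 1.
Count = 3.
By the argument principle, (1/2πi) ∮_{|z|=R} p'(z)/p(z) dz equals exactly this count.

Number of zeros inside |z| < 2.5: 3.


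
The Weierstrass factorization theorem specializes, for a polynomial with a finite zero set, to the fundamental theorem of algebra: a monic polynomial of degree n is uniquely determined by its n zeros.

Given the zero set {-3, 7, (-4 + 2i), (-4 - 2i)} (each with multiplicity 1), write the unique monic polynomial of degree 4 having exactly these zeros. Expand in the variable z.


The polynomial is p(z) = ∏_{α ∈ S} (z − α), where S = {-3, 7, (-4 + 2i), (-4 - 2i)}.
Expanding the product yields: p(z) = z^4 + 4·z^3 -33·z^2 -248·z -420.
Note conjugate pairs combine to real quadratics: (z − (-4+2i))(z − (-4−2i)) = z² + 8z + 20.
The resulting polynomial has degree 4 and real coefficients as required.

p(z) = z^4 + 4·z^3 -33·z^2 -248·z -420.


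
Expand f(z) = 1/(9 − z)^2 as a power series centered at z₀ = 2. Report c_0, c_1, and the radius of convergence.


Let w = z − z₀, so z = z₀ + w.
Then 9 − z = 9 − (z₀ + w) = (9 − z₀) − w = 7 − w.
f(z) = 1/(7 − w)^2 = (1/(7)^2) · (1 − w/(7))^{−2}.
By the binomial series (1−u)^{−2} = Σ_{n≥0} C(n+1, 1) u^n for |u|<1, with u = w/(7):
  c_n = C(n+1, 1) / (7)^(n+2).
  c_0 = 1/(7)^2 = 1/49.
  c_1 = 2/(7)^3 = 2/343.
The series is valid for |w/d| < 1, i.e. |z − z₀| < |d|.
Radius of convergence: R = |9 − z₀| = |7| = 7 (distance from z₀ to the singularity z = 9).

c_0 = 1/49, c_1 = 2/343; R = 7.


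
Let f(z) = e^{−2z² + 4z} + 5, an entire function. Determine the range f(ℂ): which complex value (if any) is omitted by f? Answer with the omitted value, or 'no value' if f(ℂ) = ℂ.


Little Picard bounds the complement of f(ℂ) to at most one point.
The exponent g(z) = −2z² + 4z is a nonconstant polynomial, hence surjective onto ℂ. So e^{g(z)} takes every value in {e^w : w ∈ ℂ} = ℂ ∖ {0}. Adding 5 shifts the range to ℂ ∖ {5}. f omits exactly 5.

Omitted value: 5.


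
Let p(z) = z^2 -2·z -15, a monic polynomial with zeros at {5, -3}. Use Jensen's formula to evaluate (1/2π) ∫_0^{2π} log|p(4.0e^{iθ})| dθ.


Zeros: -3, 5; r = 4.0.
Inside |z| < r: -3. Outside (|z| ≥ r): 5.
p(0) = -15, so log|p(0)| = log(15) = 2.7081.
Apply Jensen: I(r) = log|p(0)| + Σ_k log(r/|z_k|), summed over zeros inside |z| < r.
  log(r/|z_k|) for z_k = -3: log(4.0/3) = 0.2877
  Outside zeros (5) contribute nothing to the Jensen sum.
Sum over inside zeros: 0.2877.
I(r) = log|p(0)| + (inside sum) = 2.7081 + 0.2877 = 2.9957.
Note: since some zeros are outside |z| ≤ r, the simplified n·log(r) form does NOT apply — only the inside zeros contribute.

I(r) ≈ 2.9957.


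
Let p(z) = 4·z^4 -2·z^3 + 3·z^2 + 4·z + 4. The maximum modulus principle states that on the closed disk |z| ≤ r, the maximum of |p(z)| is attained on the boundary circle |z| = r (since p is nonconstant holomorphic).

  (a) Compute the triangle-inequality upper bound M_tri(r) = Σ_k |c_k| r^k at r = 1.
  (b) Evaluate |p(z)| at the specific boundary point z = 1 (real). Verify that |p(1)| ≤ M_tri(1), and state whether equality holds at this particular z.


Coefficients: c_0 = 4, c_1 = 4, c_2 = 3, c_3 = -2, c_4 = 4. Radius r = 1.
Part (a). Triangle bound: M_tri(r) = Σ_k |c_k| r^k
  = |4|·1^0 + |4|·1^1 + |3|·1^2 + |-2|·1^3 + |4|·1^4
  = 4 + 4 + 3 + 2 + 4 = 17.
This bounds M(r) := max_{|z|=r} |p(z)| from above; equality holds iff all terms c_k z^k can be made to align in phase at a single z on |z|=r.
Part (b). At z = 1 (real, on the circle |z| = r):
  p(1) = (4)·1^0 + (4)·1^1 + (3)·1^2 + (-2)·1^3 + (4)·1^4 = 13.
  |p(1)| = 13.
Check: |p(1)| = 13 ≤ 17 = M_tri(1). ✓ Equality does not hold at z = 1 (the coefficients have mixed signs, so the terms do not all align in phase there).

M_tri(1) = 17; |p(1)| = 13; equality at z=1: no.


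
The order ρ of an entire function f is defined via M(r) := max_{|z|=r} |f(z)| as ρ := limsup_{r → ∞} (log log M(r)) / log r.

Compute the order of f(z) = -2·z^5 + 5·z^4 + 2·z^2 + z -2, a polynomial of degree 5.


|f(z)| ≤ Σ|c_k|·r^k = O(r^5) as r → ∞. Polynomial growth is O(e^{r^ε}) for every ε > 0 (since r^5/e^{r^ε} → 0), so ρ ≤ ε for all ε > 0, i.e. ρ = 0. Every nonconstant polynomial has order 0.
Therefore ρ = 0.

Order ρ = 0.


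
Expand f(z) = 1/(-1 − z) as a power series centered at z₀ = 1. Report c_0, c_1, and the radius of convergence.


Let w = z − z₀, so z = z₀ + w.
Then -1 − z = -1 − (z₀ + w) = (-1 − z₀) − w = -2 − w.
f(z) = 1/(-2 − w) = (1/(-2)) · 1/(1 − w/(-2)) = Σ_{n≥0} w^n / (-2)^(n+1).
So c_n = 1/(-2)^(n+1):
  c_0 = 1/(-2)^1 = -1/2.
  c_1 = 1/(-2)^2 = 1/4.
The series is valid for |w/d| < 1, i.e. |z − z₀| < |d|.
Radius of convergence: R = |-1 − z₀| = |-2| = 2 (distance from z₀ to the singularity z = -1).

c_0 = -1/2, c_1 = 1/4; R = 2.


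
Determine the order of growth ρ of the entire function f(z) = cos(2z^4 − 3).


Write cos(w) = (e^{iw} ± e^{−iw})/(2 or 2i), so |cos(w)| ≤ e^{|w|}. With w = 2z^4 − 3, |w| ≤ 2r^4 + 3 on |z|=r, giving M(r) ≤ e^{2r^4 + 3} and ρ ≤ 4. For the lower bound, choose z on |z|=r with 2z^4 purely imaginary of modulus 2r^4; then |cos(2z^4 − 3)| grows like e^{2r^4}/2, so ρ ≥ 4. Hence ρ = 4.
Therefore ρ = 4.

Order ρ = 4.


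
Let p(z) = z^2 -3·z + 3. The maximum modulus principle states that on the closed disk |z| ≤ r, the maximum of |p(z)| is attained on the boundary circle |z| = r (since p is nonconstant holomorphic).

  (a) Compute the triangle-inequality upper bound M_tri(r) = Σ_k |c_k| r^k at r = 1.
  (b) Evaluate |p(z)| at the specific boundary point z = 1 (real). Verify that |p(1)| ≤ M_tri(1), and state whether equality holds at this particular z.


Coefficients: c_0 = 3, c_1 = -3, c_2 = 1. Radius r = 1.
Part (a). Triangle bound: M_tri(r) = Σ_k |c_k| r^k
  = |3|·1^0 + |-3|·1^1 + |1|·1^2
  = 3 + 3 + 1 = 7.
This bounds M(r) := max_{|z|=r} |p(z)| from above; equality holds iff all terms c_k z^k can be made to align in phase at a single z on |z|=r.
Part (b). At z = 1 (real, on the circle |z| = r):
  p(1) = (3)·1^0 + (-3)·1^1 + (1)·1^2 = 1.
  |p(1)| = 1.
Check: |p(1)| = 1 ≤ 7 = M_tri(1). ✓ Equality does not hold at z = 1 (the coefficients have mixed signs, so the terms do not all align in phase there).

M_tri(1) = 7; |p(1)| = 1; equality at z=1: no.


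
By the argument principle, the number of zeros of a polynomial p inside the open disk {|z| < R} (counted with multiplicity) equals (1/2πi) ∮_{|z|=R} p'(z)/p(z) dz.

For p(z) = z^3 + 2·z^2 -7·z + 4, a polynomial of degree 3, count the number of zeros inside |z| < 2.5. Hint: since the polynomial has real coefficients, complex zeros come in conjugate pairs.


The zeros of p are: 1, -4, 1.
Their magnitudes are: 1, 4, 1.
Zeros with |z| < R = 2.5: 1, 1.
Count = 2.
By the argument principle, (1/2πi) ∮_{|z|=R} p'(z)/p(z) dz equals exactly this count.

Number of zeros inside |z| < 2.5: 2.


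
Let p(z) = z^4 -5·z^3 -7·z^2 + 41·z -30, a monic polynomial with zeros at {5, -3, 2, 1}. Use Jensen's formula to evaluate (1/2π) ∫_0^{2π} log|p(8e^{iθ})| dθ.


Zeros: -3, 1, 2, 5; r = 8.
Inside |z| < r: -3, 1, 2, 5. Outside (|z| ≥ r): ∅.
p(0) = -30, so log|p(0)| = log(30) = 3.4012.
Apply Jensen: I(r) = log|p(0)| + Σ_k log(r/|z_k|), summed over zeros inside |z| < r.
  log(r/|z_k|) for z_k = 5: log(8/5) = 0.4700
  log(r/|z_k|) for z_k = -3: log(8/3) = 0.9808
  log(r/|z_k|) for z_k = 2: log(8/2) = 1.3863
  log(r/|z_k|) for z_k = 1: log(8/1) = 2.0794
Sum over inside zeros: 4.9166.
I(r) = log|p(0)| + (inside sum) = 3.4012 + 4.9166 = 8.3178.
Closed form (all zeros inside, monic): I(r) = n·log(r) = 4·log(8) = 8.3178. ✓

I(r) ≈ 8.3178.


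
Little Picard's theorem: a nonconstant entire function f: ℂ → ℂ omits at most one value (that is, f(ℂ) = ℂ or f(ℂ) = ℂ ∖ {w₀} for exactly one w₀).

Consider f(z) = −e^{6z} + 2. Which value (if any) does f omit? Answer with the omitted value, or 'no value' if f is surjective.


Little Picard bounds the complement of f(ℂ) to at most one point.
e^{6z} is never zero on ℂ, so -1·e^{6z} takes every value in ℂ ∖ {0}. Adding 2 shifts the range to ℂ ∖ {2}. Thus f omits exactly the value 2.

Omitted value: 2.


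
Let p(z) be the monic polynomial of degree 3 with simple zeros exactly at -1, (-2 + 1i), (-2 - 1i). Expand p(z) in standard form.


The polynomial is p(z) = ∏_{α ∈ S} (z − α), where S = {-1, (-2 + 1i), (-2 - 1i)}.
Expanding the product yields: p(z) = z^3 + 5·z^2 + 9·z + 5.
Note conjugate pairs combine to real quadratics: (z − (-2+1i))(z − (-2−1i)) = z² + 4z + 5.
The resulting polynomial has degree 3 and real coefficients as required.

p(z) = z^3 + 5·z^2 + 9·z + 5.


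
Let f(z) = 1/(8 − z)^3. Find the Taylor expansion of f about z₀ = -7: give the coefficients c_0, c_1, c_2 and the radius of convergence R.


Let w = z − z₀, so z = z₀ + w.
Then 8 − z = 8 − (z₀ + w) = (8 − z₀) − w = 15 − w.
f(z) = 1/(15 − w)^3 = (1/(15)^3) · (1 − w/(15))^{−3}.
By the binomial series (1−u)^{−3} = Σ_{n≥0} C(n+2, 2) u^n for |u|<1, with u = w/(15):
  c_n = C(n+2, 2) / (15)^(n+3).
  c_0 = 1/(15)^3 = 1/3375.
  c_1 = 3/(15)^4 = 1/16875.
  c_2 = 6/(15)^5 = 2/253125.
The series is valid for |w/d| < 1, i.e. |z − z₀| < |d|.
Radius of convergence: R = |8 − z₀| = |15| = 15 (distance from z₀ to the singularity z = 8).

c_0 = 1/3375, c_1 = 1/16875, c_2 = 2/253125; R = 15.


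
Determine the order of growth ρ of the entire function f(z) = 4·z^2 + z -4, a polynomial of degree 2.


|f(z)| ≤ Σ|c_k|·r^k = O(r^2) as r → ∞. Polynomial growth is O(e^{r^ε}) for every ε > 0 (since r^2/e^{r^ε} → 0), so ρ ≤ ε for all ε > 0, i.e. ρ = 0. Every nonconstant polynomial has order 0.
Therefore ρ = 0.

Order ρ = 0.


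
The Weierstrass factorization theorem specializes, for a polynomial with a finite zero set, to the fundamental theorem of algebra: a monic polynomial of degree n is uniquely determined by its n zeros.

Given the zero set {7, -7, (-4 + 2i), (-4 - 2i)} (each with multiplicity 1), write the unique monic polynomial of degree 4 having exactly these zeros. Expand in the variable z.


The polynomial is p(z) = ∏_{α ∈ S} (z − α), where S = {7, -7, (-4 + 2i), (-4 - 2i)}.
Expanding the product yields: p(z) = z^4 + 8·z^3 -29·z^2 -392·z -980.
Note conjugate pairs combine to real quadratics: (z − (-4+2i))(z − (-4−2i)) = z² + 8z + 20.
The resulting polynomial has degree 4 and real coefficients as required.

p(z) = z^4 + 8·z^3 -29·z^2 -392·z -980.


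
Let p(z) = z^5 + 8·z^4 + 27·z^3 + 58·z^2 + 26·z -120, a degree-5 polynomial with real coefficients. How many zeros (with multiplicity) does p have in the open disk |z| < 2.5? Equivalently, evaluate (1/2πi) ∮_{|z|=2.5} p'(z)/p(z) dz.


The zeros of p are: (-1 + 3i), (-1 - 3i), 1, -4, -3.
Their magnitudes are: 3.162, 3.162, 1, 4, 3.
Zeros with |z| < R = 2.5: 1.
Count = 1.
By the argument principle, (1/2πi) ∮_{|z|=R} p'(z)/p(z) dz equals exactly this count.

Number of zeros inside |z| < 2.5: 1.


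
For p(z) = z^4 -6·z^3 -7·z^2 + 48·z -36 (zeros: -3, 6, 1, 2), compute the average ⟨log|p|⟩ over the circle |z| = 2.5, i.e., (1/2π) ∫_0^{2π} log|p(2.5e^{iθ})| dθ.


Zeros: -3, 1, 2, 6; r = 2.5.
Inside |z| < r: 1, 2. Outside (|z| ≥ r): -3, 6.
p(0) = -36, so log|p(0)| = log(36) = 3.5835.
Apply Jensen: I(r) = log|p(0)| + Σ_k log(r/|z_k|), summed over zeros inside |z| < r.
  log(r/|z_k|) for z_k = 1: log(2.5/1) = 0.9163
  log(r/|z_k|) for z_k = 2: log(2.5/2) = 0.2231
  Outside zeros (-3, 6) contribute nothing to the Jensen sum.
Sum over inside zeros: 1.1394.
I(r) = log|p(0)| + (inside sum) = 3.5835 + 1.1394 = 4.7230.
Note: since some zeros are outside |z| ≤ r, the simplified n·log(r) form does NOT apply — only the inside zeros contribute.

I(r) ≈ 4.7230.


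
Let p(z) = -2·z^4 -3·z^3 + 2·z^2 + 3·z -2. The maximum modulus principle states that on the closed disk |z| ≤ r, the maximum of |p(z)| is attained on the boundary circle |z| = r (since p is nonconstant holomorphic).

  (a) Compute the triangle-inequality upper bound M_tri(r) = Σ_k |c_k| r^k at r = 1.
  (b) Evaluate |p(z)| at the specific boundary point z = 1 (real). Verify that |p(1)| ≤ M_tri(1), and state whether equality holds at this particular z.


Coefficients: c_0 = -2, c_1 = 3, c_2 = 2, c_3 = -3, c_4 = -2. Radius r = 1.
Part (a). Triangle bound: M_tri(r) = Σ_k |c_k| r^k
  = |-2|·1^0 + |3|·1^1 + |2|·1^2 + |-3|·1^3 + |-2|·1^4
  = 2 + 3 + 2 + 3 + 2 = 12.
This bounds M(r) := max_{|z|=r} |p(z)| from above; equality holds iff all terms c_k z^k can be made to align in phase at a single z on |z|=r.
Part (b). At z = 1 (real, on the circle |z| = r):
  p(1) = (-2)·1^0 + (3)·1^1 + (2)·1^2 + (-3)·1^3 + (-2)·1^4 = -2.
  |p(1)| = 2.
Check: |p(1)| = 2 ≤ 12 = M_tri(1). ✓ Equality does not hold at z = 1 (the coefficients have mixed signs, so the terms do not all align in phase there).

M_tri(1) = 12; |p(1)| = 2; equality at z=1: no.


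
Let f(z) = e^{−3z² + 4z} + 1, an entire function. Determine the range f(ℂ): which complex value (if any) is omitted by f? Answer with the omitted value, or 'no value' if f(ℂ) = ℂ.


Little Picard bounds the complement of f(ℂ) to at most one point.
The exponent g(z) = −3z² + 4z is a nonconstant polynomial, hence surjective onto ℂ. So e^{g(z)} takes every value in {e^w : w ∈ ℂ} = ℂ ∖ {0}. Adding 1 shifts the range to ℂ ∖ {1}. f omits exactly 1.

Omitted value: 1.


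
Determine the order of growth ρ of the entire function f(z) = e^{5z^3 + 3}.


|e^{5z^3 + 3}| = e^{Re(5·z^3) + 3} ≤ e^{5|z|^3 + 3} = e^{5r^3 + 3} on |z| = r, so ρ ≤ 3. Choosing z on |z|=r so that 5·z^3 is real positive (always possible by picking arg z appropriately) gives |f(z)| = e^{5r^3 + 3}, matching the bound. The additive constant 3 does not affect log log M(r) ~ 3·log r. Hence ρ = 3.
Therefore ρ = 3.

Order ρ = 3.


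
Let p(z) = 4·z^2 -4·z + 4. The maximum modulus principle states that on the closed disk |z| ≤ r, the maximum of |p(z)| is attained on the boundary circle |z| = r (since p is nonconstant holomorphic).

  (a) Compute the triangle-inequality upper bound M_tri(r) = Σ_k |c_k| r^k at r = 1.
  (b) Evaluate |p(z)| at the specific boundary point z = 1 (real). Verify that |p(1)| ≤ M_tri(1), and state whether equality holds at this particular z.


Coefficients: c_0 = 4, c_1 = -4, c_2 = 4. Radius r = 1.
Part (a). Triangle bound: M_tri(r) = Σ_k |c_k| r^k
  = |4|·1^0 + |-4|·1^1 + |4|·1^2
  = 4 + 4 + 4 = 12.
This bounds M(r) := max_{|z|=r} |p(z)| from above; equality holds iff all terms c_k z^k can be made to align in phase at a single z on |z|=r.
Part (b). At z = 1 (real, on the circle |z| = r):
  p(1) = (4)·1^0 + (-4)·1^1 + (4)·1^2 = 4.
  |p(1)| = 4.
Check: |p(1)| = 4 ≤ 12 = M_tri(1). ✓ Equality does not hold at z = 1 (the coefficients have mixed signs, so the terms do not all align in phase there).

M_tri(1) = 12; |p(1)| = 4; equality at z=1: no.


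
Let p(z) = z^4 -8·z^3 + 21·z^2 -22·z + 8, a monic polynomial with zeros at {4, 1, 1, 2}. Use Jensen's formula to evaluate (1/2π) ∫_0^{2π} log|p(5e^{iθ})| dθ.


Zeros: 1, 1, 2, 4; r = 5.
Inside |z| < r: 1, 1, 2, 4. Outside (|z| ≥ r): ∅.
p(0) = 8, so log|p(0)| = log(8) = 2.0794.
Apply Jensen: I(r) = log|p(0)| + Σ_k log(r/|z_k|), summed over zeros inside |z| < r.
  log(r/|z_k|) for z_k = 4: log(5/4) = 0.2231
  log(r/|z_k|) for z_k = 1: log(5/1) = 1.6094
  log(r/|z_k|) for z_k = 1: log(5/1) = 1.6094
  log(r/|z_k|) for z_k = 2: log(5/2) = 0.9163
Sum over inside zeros: 4.3583.
I(r) = log|p(0)| + (inside sum) = 2.0794 + 4.3583 = 6.4378.
Closed form (all zeros inside, monic): I(r) = n·log(r) = 4·log(5) = 6.4378. ✓

I(r) ≈ 6.4378.


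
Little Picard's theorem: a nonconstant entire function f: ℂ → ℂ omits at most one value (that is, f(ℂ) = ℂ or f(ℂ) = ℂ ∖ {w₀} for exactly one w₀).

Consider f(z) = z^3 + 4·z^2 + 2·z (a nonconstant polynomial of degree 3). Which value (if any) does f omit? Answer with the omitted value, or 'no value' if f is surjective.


Little Picard bounds the complement of f(ℂ) to at most one point.
For every w ∈ ℂ, the equation p(z) − w = 0 is a nonconstant polynomial in z and hence has at least one root by the fundamental theorem of algebra. So p is surjective onto ℂ, omitting no value.

Omitted value: no value.


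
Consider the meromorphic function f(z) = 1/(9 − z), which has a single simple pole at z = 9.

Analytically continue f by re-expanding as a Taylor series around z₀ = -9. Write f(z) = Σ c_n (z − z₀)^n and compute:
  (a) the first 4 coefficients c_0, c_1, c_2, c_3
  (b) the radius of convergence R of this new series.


Let w = z − z₀, so z = z₀ + w.
Then 9 − z = 9 − (z₀ + w) = (9 − z₀) − w = 18 − w.
f(z) = 1/(18 − w) = (1/(18)) · 1/(1 − w/(18)) = Σ_{n≥0} w^n / (18)^(n+1).
So c_n = 1/(18)^(n+1):
  c_0 = 1/(18)^1 = 1/18.
  c_1 = 1/(18)^2 = 1/324.
  c_2 = 1/(18)^3 = 1/5832.
  c_3 = 1/(18)^4 = 1/104976.
The series is valid for |w/d| < 1, i.e. |z − z₀| < |d|.
Radius of convergence: R = |9 − z₀| = |18| = 18 (distance from z₀ to the singularity z = 9).

c_0 = 1/18, c_1 = 1/324, c_2 = 1/5832, c_3 = 1/104976; R = 18.


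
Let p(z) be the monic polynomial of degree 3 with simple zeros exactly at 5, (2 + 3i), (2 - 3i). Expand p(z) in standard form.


The polynomial is p(z) = ∏_{α ∈ S} (z − α), where S = {5, (2 + 3i), (2 - 3i)}.
Expanding the product yields: p(z) = z^3 -9·z^2 + 33·z -65.
Note conjugate pairs combine to real quadratics: (z − (2+3i))(z − (2−3i)) = z² − 4z + 13.
The resulting polynomial has degree 3 and real coefficients as required.

p(z) = z^3 -9·z^2 + 33·z -65.


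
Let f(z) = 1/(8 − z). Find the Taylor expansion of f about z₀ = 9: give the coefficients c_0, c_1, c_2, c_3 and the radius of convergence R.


Let w = z − z₀, so z = z₀ + w.
Then 8 − z = 8 − (z₀ + w) = (8 − z₀) − w = -1 − w.
f(z) = 1/(-1 − w) = (1/(-1)) · 1/(1 − w/(-1)) = Σ_{n≥0} w^n / (-1)^(n+1).
So c_n = 1/(-1)^(n+1):
  c_0 = 1/(-1)^1 = -1.
  c_1 = 1/(-1)^2 = 1.
  c_2 = 1/(-1)^3 = -1.
  c_3 = 1/(-1)^4 = 1.
The series is valid for |w/d| < 1, i.e. |z − z₀| < |d|.
Radius of convergence: R = |8 − z₀| = |-1| = 1 (distance from z₀ to the singularity z = 8).

c_0 = -1, c_1 = 1, c_2 = -1, c_3 = 1; R = 1.


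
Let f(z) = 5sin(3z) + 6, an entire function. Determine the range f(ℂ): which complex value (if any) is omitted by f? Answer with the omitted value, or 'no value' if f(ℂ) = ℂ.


Little Picard bounds the complement of f(ℂ) to at most one point.
sin is entire and surjective onto ℂ: for every w ∈ ℂ, sin(ζ) = w has a solution ζ ∈ ℂ (e.g., via the complex inverse arcsin). With ζ = 3z this gives z = ζ/(3). Then 5·sin(3z) takes every value in 5·ℂ = ℂ, and adding 6 is a bijection of ℂ. So f is surjective and omits no value. (Note: only on the real line is sin bounded by [−1, 1].)

Omitted value: no value.


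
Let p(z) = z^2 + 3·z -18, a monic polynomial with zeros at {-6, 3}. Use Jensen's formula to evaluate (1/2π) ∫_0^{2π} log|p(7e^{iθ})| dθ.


Zeros: -6, 3; r = 7.
Inside |z| < r: -6, 3. Outside (|z| ≥ r): ∅.
p(0) = -18, so log|p(0)| = log(18) = 2.8904.
Apply Jensen: I(r) = log|p(0)| + Σ_k log(r/|z_k|), summed over zeros inside |z| < r.
  log(r/|z_k|) for z_k = -6: log(7/6) = 0.1542
  log(r/|z_k|) for z_k = 3: log(7/3) = 0.8473
Sum over inside zeros: 1.0014.
I(r) = log|p(0)| + (inside sum) = 2.8904 + 1.0014 = 3.8918.
Closed form (all zeros inside, monic): I(r) = n·log(r) = 2·log(7) = 3.8918. ✓

I(r) ≈ 3.8918.


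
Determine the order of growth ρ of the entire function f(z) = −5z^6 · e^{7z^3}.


M(r) = max_{|z|=r} |-5|·|z|^6·|e^{7z^3}| = 5·r^6 · e^{7r^3} (the factors attain their maxima compatibly on |z|=r). Then log M(r) = log 5 + 6·log r + 7r^3, dominated by the last term, so log log M(r) ~ 3·log r. The polynomial factor -5z^6 contributes only a log r term and does not affect the order. ρ = 3.
Therefore ρ = 3.

Order ρ = 3.


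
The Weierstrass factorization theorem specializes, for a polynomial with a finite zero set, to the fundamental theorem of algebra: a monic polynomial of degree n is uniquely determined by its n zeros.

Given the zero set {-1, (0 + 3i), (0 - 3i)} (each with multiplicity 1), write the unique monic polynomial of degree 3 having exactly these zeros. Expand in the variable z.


The polynomial is p(z) = ∏_{α ∈ S} (z − α), where S = {-1, (0 + 3i), (0 - 3i)}.
Expanding the product yields: p(z) = z^3 + z^2 + 9·z + 9.
Note conjugate pairs combine to real quadratics: (z − (0+3i))(z − (0−3i)) = z² + 9.
The resulting polynomial has degree 3 and real coefficients as required.

p(z) = z^3 + z^2 + 9·z + 9.


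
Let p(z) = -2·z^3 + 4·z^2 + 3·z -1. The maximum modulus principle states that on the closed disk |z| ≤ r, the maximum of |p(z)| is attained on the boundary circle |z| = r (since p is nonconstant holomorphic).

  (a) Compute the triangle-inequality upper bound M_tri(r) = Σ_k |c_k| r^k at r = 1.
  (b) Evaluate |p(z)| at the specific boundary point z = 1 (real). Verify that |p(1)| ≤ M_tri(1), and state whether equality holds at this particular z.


Coefficients: c_0 = -1, c_1 = 3, c_2 = 4, c_3 = -2. Radius r = 1.
Part (a). Triangle bound: M_tri(r) = Σ_k |c_k| r^k
  = |-1|·1^0 + |3|·1^1 + |4|·1^2 + |-2|·1^3
  = 1 + 3 + 4 + 2 = 10.
This bounds M(r) := max_{|z|=r} |p(z)| from above; equality holds iff all terms c_k z^k can be made to align in phase at a single z on |z|=r.
Part (b). At z = 1 (real, on the circle |z| = r):
  p(1) = (-1)·1^0 + (3)·1^1 + (4)·1^2 + (-2)·1^3 = 4.
  |p(1)| = 4.
Check: |p(1)| = 4 ≤ 10 = M_tri(1). ✓ Equality does not hold at z = 1 (the coefficients have mixed signs, so the terms do not all align in phase there).

M_tri(1) = 10; |p(1)| = 4; equality at z=1: no.


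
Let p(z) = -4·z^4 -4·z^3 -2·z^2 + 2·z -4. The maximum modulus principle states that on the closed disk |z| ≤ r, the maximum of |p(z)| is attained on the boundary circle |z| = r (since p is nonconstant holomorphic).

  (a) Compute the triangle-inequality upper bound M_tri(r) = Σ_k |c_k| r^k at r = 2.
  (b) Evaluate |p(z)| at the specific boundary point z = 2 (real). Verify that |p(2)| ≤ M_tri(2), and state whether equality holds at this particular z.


Coefficients: c_0 = -4, c_1 = 2, c_2 = -2, c_3 = -4, c_4 = -4. Radius r = 2.
Part (a). Triangle bound: M_tri(r) = Σ_k |c_k| r^k
  = |-4|·2^0 + |2|·2^1 + |-2|·2^2 + |-4|·2^3 + |-4|·2^4
  = 4 + 4 + 8 + 32 + 64 = 112.
This bounds M(r) := max_{|z|=r} |p(z)| from above; equality holds iff all terms c_k z^k can be made to align in phase at a single z on |z|=r.
Part (b). At z = 2 (real, on the circle |z| = r):
  p(2) = (-4)·2^0 + (2)·2^1 + (-2)·2^2 + (-4)·2^3 + (-4)·2^4 = -104.
  |p(2)| = 104.
Check: |p(2)| = 104 ≤ 112 = M_tri(2). ✓ Equality does not hold at z = 2 (the coefficients have mixed signs, so the terms do not all align in phase there).

M_tri(2) = 112; |p(2)| = 104; equality at z=2: no.


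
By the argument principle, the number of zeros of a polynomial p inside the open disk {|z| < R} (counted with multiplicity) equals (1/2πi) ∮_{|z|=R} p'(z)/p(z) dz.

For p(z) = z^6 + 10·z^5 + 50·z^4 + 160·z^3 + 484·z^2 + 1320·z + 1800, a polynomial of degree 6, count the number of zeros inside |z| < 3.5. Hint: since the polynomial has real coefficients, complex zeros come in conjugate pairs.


The zeros of p are: (-3 + 3i), (-3 - 3i), (1 + 3i), (1 - 3i), (-3 + 1i), (-3 - 1i).
Their magnitudes are: 4.243, 4.243, 3.162, 3.162, 3.162, 3.162.
Zeros with |z| < R = 3.5: (1 + 3i), (1 - 3i), (-3 + 1i), (-3 - 1i).
Count = 4.
By the argument principle, (1/2πi) ∮_{|z|=R} p'(z)/p(z) dz equals exactly this count.

Number of zeros inside |z| < 3.5: 4.
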